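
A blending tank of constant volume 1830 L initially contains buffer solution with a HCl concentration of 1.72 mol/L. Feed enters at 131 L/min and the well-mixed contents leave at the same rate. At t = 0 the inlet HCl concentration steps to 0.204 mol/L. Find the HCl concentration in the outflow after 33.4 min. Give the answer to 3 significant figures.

0.343 mol/L

Species balance on the tank: V dC/dt = Q(C_in − C).
So dC/dt = (C_in − C)/τ with τ = V/Q = 1830/131 = 13.969 min.
Solution: C(t) = C_in + (C₀ − C_in) e^(−t/τ).
C(33.4) = 0.204 + (1.72 − 0.204)·e^(−33.4/13.969) = 0.204 + (1.5160)·0.091545 = 0.34278 mol/L.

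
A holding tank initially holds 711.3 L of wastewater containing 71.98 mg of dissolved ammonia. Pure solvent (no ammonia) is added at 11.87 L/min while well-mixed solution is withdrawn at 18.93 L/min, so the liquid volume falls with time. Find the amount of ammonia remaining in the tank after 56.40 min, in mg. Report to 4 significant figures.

Let m(t) be the amount of ammonia. Volume: V(t) = V₀ + (Q_in − Q_out) t = 711.3 − 7.06000 t; V(56.40) = 313.116 L.
Species balance (pure solvent in): dm/dt = −Q_out · m/V(t).
dm/m = −Q_out dt/(V₀ − 7.06000 t); integrating gives ln(m/m₀) = −(Q_out/(Q_in−Q_out)) ln(V/V₀).
m = m₀ (V₀/V)^(Q_out/(Q_in−Q_out)) = 71.98 × (711.3/313.116)^(-2.68130) = 7.97510 mg.

7.975 mg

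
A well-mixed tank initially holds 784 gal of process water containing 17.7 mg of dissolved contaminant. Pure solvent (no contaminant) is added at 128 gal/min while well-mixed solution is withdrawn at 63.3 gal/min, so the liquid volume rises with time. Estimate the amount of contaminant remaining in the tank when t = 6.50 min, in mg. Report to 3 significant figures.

11.6 mg

Let m(t) be the amount of contaminant. Volume: V(t) = V₀ + (Q_in − Q_out) t = 784 + 64.700 t; V(6.50) = 1204.5 gal.
Solute balance: dm/dt = 0 − Q_out C = −Q_out m/V(t).
Separate: dm/m = −Q_out dt/V(t) ⇒ ln(m/m₀) = −(Q_out/(Q_in−Q_out)) ln(V/V₀).
m = m₀ (V₀/V)^(Q_out/(Q_in−Q_out)) = 17.7 × (784/1204.5)^(0.97836) = 11.628 mg.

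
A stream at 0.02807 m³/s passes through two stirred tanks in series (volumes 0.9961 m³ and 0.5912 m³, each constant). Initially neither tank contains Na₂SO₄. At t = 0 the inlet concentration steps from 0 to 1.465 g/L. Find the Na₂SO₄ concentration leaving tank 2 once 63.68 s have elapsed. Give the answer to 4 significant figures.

Species balance on tank i: dCᵢ/dt = (Cᵢ₋₁ − Cᵢ)/τᵢ with τᵢ = Vᵢ/Q.
τ₁ = 0.9961/0.02807 = 35.4863 s; τ₂ = 0.5912/0.02807 = 21.0616 s.
Tank 1: C₁ = C_in(1 − e^(−t/τ₁)). Tank 2 (τ₁ ≠ τ₂): C₂ = C_in[1 − (τ₁ e^(−t/τ₁) − τ₂ e^(−t/τ₂))/(τ₁ − τ₂)].
At t = 63.68: e^(−t/τ₁) = 0.166211, e^(−t/τ₂) = 0.0486304.
C₂ = 1.465·[1 − (35.4863·0.166211 − 21.0616·0.0486304)/(14.4247)] = 1.465·0.662107 = 0.969987 g/L.

0.9700 g/L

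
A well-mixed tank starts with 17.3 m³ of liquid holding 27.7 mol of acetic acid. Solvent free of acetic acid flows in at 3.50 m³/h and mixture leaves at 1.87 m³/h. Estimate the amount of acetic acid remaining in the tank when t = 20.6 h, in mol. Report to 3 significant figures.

Let m(t) be the amount of acetic acid. Volume: V(t) = V₀ + (Q_in − Q_out) t = 17.3 + 1.6300 t; V(20.6) = 50.878 m³.
Solute balance: dm/dt = 0 − Q_out C = −Q_out m/V(t).
Separate: dm/m = −Q_out dt/V(t) ⇒ ln(m/m₀) = −(Q_out/(Q_in−Q_out)) ln(V/V₀).
m = m₀ (V₀/V)^(Q_out/(Q_in−Q_out)) = 27.7 × (17.3/50.878)^(1.1472) = 8.0356 mol.

8.04 mol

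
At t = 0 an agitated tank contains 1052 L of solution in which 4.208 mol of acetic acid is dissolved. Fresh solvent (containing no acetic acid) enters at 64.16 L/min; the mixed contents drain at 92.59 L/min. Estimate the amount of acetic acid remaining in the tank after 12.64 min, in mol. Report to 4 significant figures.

1.079 mol

Total volume: dV/dt = Q_in − Q_out = -28.4300 L/min, so V(t) = 1052 − 28.4300 t and V(12.64) = 692.645 L.
Solute balance: dm/dt = 0 − Q_out C = −Q_out m/V(t).
dm/m = −Q_out dt/(V₀ − 28.4300 t); integrating gives ln(m/m₀) = −(Q_out/(Q_in−Q_out)) ln(V/V₀).
m = m₀ (V₀/V)^(Q_out/(Q_in−Q_out)) = 4.208 × (1052/692.645)^(-3.25677) = 1.07883 mol.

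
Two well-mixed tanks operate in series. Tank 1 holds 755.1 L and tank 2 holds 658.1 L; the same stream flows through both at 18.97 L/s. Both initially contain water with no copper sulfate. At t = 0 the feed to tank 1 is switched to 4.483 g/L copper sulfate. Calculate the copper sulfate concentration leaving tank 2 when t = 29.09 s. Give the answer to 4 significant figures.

Each tank obeys Vᵢ dCᵢ/dt = Q(Cᵢ₋₁ − Cᵢ), so τᵢ = Vᵢ/Q.
τ₁ = 755.1/18.97 = 39.8050 s; τ₂ = 658.1/18.97 = 34.6916 s.
Tank 1: C₁ = C_in(1 − e^(−t/τ₁)). Tank 2 (τ₁ ≠ τ₂): C₂ = C_in[1 − (τ₁ e^(−t/τ₁) − τ₂ e^(−t/τ₂))/(τ₁ − τ₂)].
At t = 29.09: e^(−t/τ₁) = 0.481517, e^(−t/τ₂) = 0.432345.
C₂ = 4.483·[1 − (39.8050·0.481517 − 34.6916·0.432345)/(5.11334)] = 4.483·0.184874 = 0.828790 g/L.

0.8288 g/L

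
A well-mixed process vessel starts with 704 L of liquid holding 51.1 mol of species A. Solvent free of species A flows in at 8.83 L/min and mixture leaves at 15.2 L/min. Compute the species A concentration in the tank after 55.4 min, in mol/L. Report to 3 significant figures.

Total volume: dV/dt = Q_in − Q_out = -6.3700 L/min, so V(t) = 704 − 6.3700 t and V(55.4) = 351.10 L.
No species A enters, so dm/dt = −Q_out · (m/V).
Separate: dm/m = −Q_out dt/V(t) ⇒ ln(m/m₀) = −(Q_out/(Q_in−Q_out)) ln(V/V₀).
m = m₀ (V₀/V)^(Q_out/(Q_in−Q_out)) = 51.1 × (704/351.10)^(-2.3862) = 9.7154 mol.
C = m/V = 9.7154/351.10 = 0.027671 mol/L.

0.0277 mol/L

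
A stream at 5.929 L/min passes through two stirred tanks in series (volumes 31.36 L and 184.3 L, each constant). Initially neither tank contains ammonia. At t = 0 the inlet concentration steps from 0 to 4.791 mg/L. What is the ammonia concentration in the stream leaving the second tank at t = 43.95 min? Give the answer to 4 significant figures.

Each tank obeys Vᵢ dCᵢ/dt = Q(Cᵢ₋₁ − Cᵢ), so τᵢ = Vᵢ/Q.
τ₁ = 31.36/5.929 = 5.28926 min; τ₂ = 184.3/5.929 = 31.0845 min.
Tank 1: C₁ = C_in(1 − e^(−t/τ₁)). Tank 2 (τ₁ ≠ τ₂): C₂ = C_in[1 − (τ₁ e^(−t/τ₁) − τ₂ e^(−t/τ₂))/(τ₁ − τ₂)].
At t = 43.95: e^(−t/τ₁) = 0.000246217, e^(−t/τ₂) = 0.243196.
C₂ = 4.791·[1 − (5.28926·0.000246217 − 31.0845·0.243196)/(-25.7952)] = 4.791·0.706988 = 3.38718 mg/L.

3.387 mg/L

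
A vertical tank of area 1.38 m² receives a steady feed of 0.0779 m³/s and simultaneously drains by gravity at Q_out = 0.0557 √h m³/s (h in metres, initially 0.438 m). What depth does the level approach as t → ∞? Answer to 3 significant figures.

A dh/dt = Q_in − 0.0557 √h. Steady state requires inflow = outflow:
Q_in = 0.0557 √h_ss ⇒ √h_ss = 0.0779/0.0557 = 1.3986.
h_ss = 1.3986² = 1.9560 m. (Since h₀ = 0.438 m < h_ss, the level will rise toward this value.)

1.96 m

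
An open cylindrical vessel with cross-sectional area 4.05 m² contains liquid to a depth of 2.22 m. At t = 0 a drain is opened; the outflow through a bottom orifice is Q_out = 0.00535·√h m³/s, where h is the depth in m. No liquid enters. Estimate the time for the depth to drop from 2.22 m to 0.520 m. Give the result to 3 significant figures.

With no inflow, A dh/dt = −0.00535 √h.
This is separable: 2 d(√h)/dt = −0.00535/A, so √h = √h₀ − (0.00535/(2A)) t.
t = 2A(√h₀ − √h)/0.00535 = 2·4.05·(√2.22 − √0.520)/0.00535
  = 8.1000 × (1.4900 − 0.72111) / 0.00535 = 1164.1 s.

1160 s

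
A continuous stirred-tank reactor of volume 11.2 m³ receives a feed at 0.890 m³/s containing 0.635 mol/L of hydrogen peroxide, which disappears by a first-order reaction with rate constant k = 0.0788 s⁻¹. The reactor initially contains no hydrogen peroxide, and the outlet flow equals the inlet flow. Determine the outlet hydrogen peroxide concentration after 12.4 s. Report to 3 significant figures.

0.274 mol/L

Accumulation = in − out − consumed: V dC/dt = Q C_in − Q C − k V C.
This is linear with rate a = Q/V + k = 0.15826 s⁻¹.
C_ss = Q C_in/(Q + kV) = 0.31883 mol/L; C(t) = C_ss + (C₀ − C_ss) e^(−a t).
C(12.4) = 0.31883 + (-0.31883)·e^(−0.15826·12.4) = 0.31883 + (-0.31883)·0.14051 = 0.27403 mol/L.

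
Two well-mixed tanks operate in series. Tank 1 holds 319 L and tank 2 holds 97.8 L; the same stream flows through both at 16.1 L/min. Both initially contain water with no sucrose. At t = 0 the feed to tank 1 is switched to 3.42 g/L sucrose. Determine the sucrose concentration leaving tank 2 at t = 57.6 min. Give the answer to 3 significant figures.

Each tank obeys Vᵢ dCᵢ/dt = Q(Cᵢ₋₁ − Cᵢ), so τᵢ = Vᵢ/Q.
τ₁ = 319/16.1 = 19.814 min; τ₂ = 97.8/16.1 = 6.0745 min.
Solving the cascade with C₁(0)=C₂(0)=0 gives C₂(t) = C_in[1 − (τ₁ e^(−t/τ₁) − τ₂ e^(−t/τ₂))/(τ₁ − τ₂)].
At t = 57.6: e^(−t/τ₁) = 0.054635, e^(−t/τ₂) = 7.6195e-05.
C₂ = 3.42·[1 − (19.814·0.054635 − 6.0745·7.6195e-05)/(13.739)] = 3.42·0.92124 = 3.1507 g/L.

3.15 g/L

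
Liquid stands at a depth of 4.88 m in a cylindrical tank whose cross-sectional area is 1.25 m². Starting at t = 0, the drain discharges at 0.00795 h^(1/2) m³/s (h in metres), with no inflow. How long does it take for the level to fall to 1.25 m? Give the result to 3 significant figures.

343 s

With no inflow, A dh/dt = −0.00795 √h.
This is separable: 2 d(√h)/dt = −0.00795/A, so √h = √h₀ − (0.00795/(2A)) t.
t = 2A(√h₀ − √h)/0.00795 = 2·1.25·(√4.88 − √1.25)/0.00795
  = 2.5000 × (2.2091 − 1.1180) / 0.00795 = 343.09 s.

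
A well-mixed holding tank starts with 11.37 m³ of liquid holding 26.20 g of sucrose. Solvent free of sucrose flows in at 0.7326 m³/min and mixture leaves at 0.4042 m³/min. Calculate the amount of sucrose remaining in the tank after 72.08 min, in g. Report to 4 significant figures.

Let m(t) be the amount of sucrose. Volume: V(t) = V₀ + (Q_in − Q_out) t = 11.37 + 0.328400 t; V(72.08) = 35.0411 m³.
Solute balance: dm/dt = 0 − Q_out C = −Q_out m/V(t).
dm/m = −Q_out dt/(V₀ + 0.328400 t); integrating gives ln(m/m₀) = −(Q_out/(Q_in−Q_out)) ln(V/V₀).
m = m₀ (V₀/V)^(Q_out/(Q_in−Q_out)) = 26.20 × (11.37/35.0411)^(1.23082) = 6.55628 g.

6.556 g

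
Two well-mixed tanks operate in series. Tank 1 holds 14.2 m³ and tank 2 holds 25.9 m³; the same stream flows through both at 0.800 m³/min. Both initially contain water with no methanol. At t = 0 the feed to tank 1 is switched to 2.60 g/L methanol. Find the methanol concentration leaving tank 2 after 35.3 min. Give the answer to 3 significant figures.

1.10 g/L

Each tank obeys Vᵢ dCᵢ/dt = Q(Cᵢ₋₁ − Cᵢ), so τᵢ = Vᵢ/Q.
τ₁ = 14.2/0.800 = 17.750 min; τ₂ = 25.9/0.800 = 32.375 min.
Solving the cascade with C₁(0)=C₂(0)=0 gives C₂(t) = C_in[1 − (τ₁ e^(−t/τ₁) − τ₂ e^(−t/τ₂))/(τ₁ − τ₂)].
At t = 35.3: e^(−t/τ₁) = 0.13687, e^(−t/τ₂) = 0.33610.
C₂ = 2.60·[1 − (17.750·0.13687 − 32.375·0.33610)/(-14.625)] = 2.60·0.42210 = 1.0975 g/L.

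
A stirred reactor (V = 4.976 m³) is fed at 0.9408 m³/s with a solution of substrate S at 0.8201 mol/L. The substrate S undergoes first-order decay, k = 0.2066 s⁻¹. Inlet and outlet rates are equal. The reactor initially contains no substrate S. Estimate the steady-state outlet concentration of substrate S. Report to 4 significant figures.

Accumulation = in − out − consumed: V dC/dt = Q C_in − Q C − k V C.
Steady state (dC/dt = 0): C_ss = Q C_in/(Q + kV) = C_in/(1 + kV/Q).
C_ss = 0.9408·0.8201/(0.9408 + 0.2066·4.976) = 0.771550/1.96884 = 0.391880 mol/L.

0.3919 mol/L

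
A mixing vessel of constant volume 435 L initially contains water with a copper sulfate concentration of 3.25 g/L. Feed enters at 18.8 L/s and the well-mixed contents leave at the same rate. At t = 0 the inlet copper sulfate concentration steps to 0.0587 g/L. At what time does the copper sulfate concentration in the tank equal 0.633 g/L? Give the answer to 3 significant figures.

Mass balance on the solute (V constant): V dC/dt = Q(C_in − C), so τ = V/Q = 23.138 s.
C(t) = C_in + (C₀ − C_in) e^(−t/τ). Set C = 0.633 and solve for t:
e^(−t/τ) = (C − C_in)/(C₀ − C_in) = (0.633 − 0.0587)/(3.25 − 0.0587) = 0.17996
t = −τ ln(…) = 23.138 × 1.7150 = 39.683 s.

39.7 s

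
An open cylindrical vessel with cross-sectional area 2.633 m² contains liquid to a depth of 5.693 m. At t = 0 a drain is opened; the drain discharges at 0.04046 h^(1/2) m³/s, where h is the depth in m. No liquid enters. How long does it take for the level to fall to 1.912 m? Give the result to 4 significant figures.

130.6 s

With no inflow, A dh/dt = −0.04046 √h.
Separate and integrate: 2(√h − √h₀) = −(0.04046/A) t.
t = 2A(√h₀ − √h)/0.04046 = 2·2.633·(√5.693 − √1.912)/0.04046
  = 5.26600 × (2.38600 − 1.38275) / 0.04046 = 130.576 s.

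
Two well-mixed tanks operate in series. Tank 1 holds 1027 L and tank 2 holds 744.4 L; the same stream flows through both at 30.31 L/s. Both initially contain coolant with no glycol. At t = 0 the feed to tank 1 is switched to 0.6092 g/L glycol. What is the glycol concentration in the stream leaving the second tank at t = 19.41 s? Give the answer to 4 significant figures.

Time constants: τᵢ = Vᵢ/Q for each well-mixed tank.
τ₁ = 1027/30.31 = 33.8832 s; τ₂ = 744.4/30.31 = 24.5596 s.
Solving the cascade with C₁(0)=C₂(0)=0 gives C₂(t) = C_in[1 − (τ₁ e^(−t/τ₁) − τ₂ e^(−t/τ₂))/(τ₁ − τ₂)].
At t = 19.41: e^(−t/τ₁) = 0.563916, e^(−t/τ₂) = 0.453698.
C₂ = 0.6092·[1 − (33.8832·0.563916 − 24.5596·0.453698)/(9.32366)] = 0.6092·0.145757 = 0.0887954 g/L.

0.08880 g/L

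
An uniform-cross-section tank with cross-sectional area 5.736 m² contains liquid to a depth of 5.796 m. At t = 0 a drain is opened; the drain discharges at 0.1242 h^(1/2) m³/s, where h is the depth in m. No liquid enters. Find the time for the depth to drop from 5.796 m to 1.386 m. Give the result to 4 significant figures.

With no inflow, A dh/dt = −0.1242 √h.
∫ h^(−1/2) dh = −(0.1242/A) ∫ dt, giving 2√h = 2√h₀ − (0.1242/A) t.
t = 2A(√h₀ − √h)/0.1242 = 2·5.736·(√5.796 − √1.386)/0.1242
  = 11.4720 × (2.40749 − 1.17729) / 0.1242 = 113.630 s.

113.6 s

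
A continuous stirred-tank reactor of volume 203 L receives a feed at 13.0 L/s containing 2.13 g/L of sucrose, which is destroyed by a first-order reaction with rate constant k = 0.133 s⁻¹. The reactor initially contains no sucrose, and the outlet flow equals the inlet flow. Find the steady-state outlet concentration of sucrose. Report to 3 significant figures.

0.692 g/L

V dC/dt = Q(C_in − C) − k V C.
Steady state (dC/dt = 0): C_ss = Q C_in/(Q + kV) = C_in/(1 + kV/Q).
C_ss = 13.0·2.13/(13.0 + 0.133·203) = 27.690/39.999 = 0.69227 g/L.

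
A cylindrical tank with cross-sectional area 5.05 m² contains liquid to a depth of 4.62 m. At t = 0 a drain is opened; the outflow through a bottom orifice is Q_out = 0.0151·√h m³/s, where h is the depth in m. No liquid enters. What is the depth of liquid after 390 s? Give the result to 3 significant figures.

2.45 m

Accumulation of liquid (constant cross-section A): A dh/dt = −0.0151 √h.
This is separable: 2 d(√h)/dt = −0.0151/A, so √h = √h₀ − (0.0151/(2A)) t.
√h = √4.62 − 0.0151·390/(2·5.05) = 2.1494 − 0.58307 = 1.5663.
h = 1.5663² = 2.4534 m.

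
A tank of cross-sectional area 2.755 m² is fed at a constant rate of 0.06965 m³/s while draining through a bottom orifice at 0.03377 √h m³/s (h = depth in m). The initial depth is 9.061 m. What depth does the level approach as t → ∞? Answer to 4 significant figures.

4.254 m

A dh/dt = Q_in − 0.03377 √h. Steady state requires inflow = outflow:
Q_in = 0.03377 √h_ss ⇒ √h_ss = 0.06965/0.03377 = 2.06248.
h_ss = 2.06248² = 4.25383 m. (Since h₀ = 9.061 m > h_ss, the level will fall toward this value.)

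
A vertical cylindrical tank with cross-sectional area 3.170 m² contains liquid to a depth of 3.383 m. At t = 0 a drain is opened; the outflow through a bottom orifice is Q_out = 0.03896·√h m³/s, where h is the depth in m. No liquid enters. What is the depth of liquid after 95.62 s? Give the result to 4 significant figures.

Volume balance on the tank: A dh/dt = −0.03896 √h.
Separate and integrate: 2(√h − √h₀) = −(0.03896/A) t.
√h = √3.383 − 0.03896·95.62/(2·3.170) = 1.83929 − 0.587595 = 1.25170.
h = 1.25170² = 1.56675 m.

1.567 m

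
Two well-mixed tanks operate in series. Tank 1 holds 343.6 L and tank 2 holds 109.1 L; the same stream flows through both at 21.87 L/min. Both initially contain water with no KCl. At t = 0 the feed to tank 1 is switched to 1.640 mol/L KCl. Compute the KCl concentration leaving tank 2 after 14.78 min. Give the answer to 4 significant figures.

0.7414 mol/L

Time constants: τᵢ = Vᵢ/Q for each well-mixed tank.
τ₁ = 343.6/21.87 = 15.7110 min; τ₂ = 109.1/21.87 = 4.98857 min.
Solving the cascade with C₁(0)=C₂(0)=0 gives C₂(t) = C_in[1 − (τ₁ e^(−t/τ₁) − τ₂ e^(−t/τ₂))/(τ₁ − τ₂)].
At t = 14.78: e^(−t/τ₁) = 0.390338, e^(−t/τ₂) = 0.0516754.
C₂ = 1.640·[1 − (15.7110·0.390338 − 4.98857·0.0516754)/(10.7225)] = 1.640·0.452100 = 0.741444 mol/L.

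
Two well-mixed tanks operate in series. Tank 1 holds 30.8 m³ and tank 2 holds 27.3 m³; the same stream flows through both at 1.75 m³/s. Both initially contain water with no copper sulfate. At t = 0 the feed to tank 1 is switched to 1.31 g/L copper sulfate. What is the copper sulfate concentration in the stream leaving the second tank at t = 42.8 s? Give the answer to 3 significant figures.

Species balance on tank i: dCᵢ/dt = (Cᵢ₋₁ − Cᵢ)/τᵢ with τᵢ = Vᵢ/Q.
τ₁ = 30.8/1.75 = 17.600 s; τ₂ = 27.3/1.75 = 15.600 s.
Solving the cascade with C₁(0)=C₂(0)=0 gives C₂(t) = C_in[1 − (τ₁ e^(−t/τ₁) − τ₂ e^(−t/τ₂))/(τ₁ − τ₂)].
At t = 42.8: e^(−t/τ₁) = 0.087877, e^(−t/τ₂) = 0.064339.
C₂ = 1.31·[1 − (17.600·0.087877 − 15.600·0.064339)/(2.0000)] = 1.31·0.72853 = 0.95437 g/L.

0.954 g/L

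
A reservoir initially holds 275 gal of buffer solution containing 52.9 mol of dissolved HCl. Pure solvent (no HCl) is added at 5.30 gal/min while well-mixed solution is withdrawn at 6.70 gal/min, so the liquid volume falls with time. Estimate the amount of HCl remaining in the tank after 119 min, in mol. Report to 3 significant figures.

Total volume: dV/dt = Q_in − Q_out = -1.4000 gal/min, so V(t) = 275 − 1.4000 t and V(119) = 108.40 gal.
Species balance (pure solvent in): dm/dt = −Q_out · m/V(t).
Separate: dm/m = −Q_out dt/V(t) ⇒ ln(m/m₀) = −(Q_out/(Q_in−Q_out)) ln(V/V₀).
m = m₀ (V₀/V)^(Q_out/(Q_in−Q_out)) = 52.9 × (275/108.40)^(-4.7857) = 0.61458 mol.

0.615 mol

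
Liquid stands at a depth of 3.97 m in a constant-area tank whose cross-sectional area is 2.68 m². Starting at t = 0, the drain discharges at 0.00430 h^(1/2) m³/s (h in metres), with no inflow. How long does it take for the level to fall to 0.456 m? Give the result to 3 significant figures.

1640 s

With no inflow, A dh/dt = −0.00430 √h.
Separate and integrate: 2(√h − √h₀) = −(0.00430/A) t.
t = 2A(√h₀ − √h)/0.00430 = 2·2.68·(√3.97 − √0.456)/0.00430
  = 5.3600 × (1.9925 − 0.67528) / 0.00430 = 1641.9 s.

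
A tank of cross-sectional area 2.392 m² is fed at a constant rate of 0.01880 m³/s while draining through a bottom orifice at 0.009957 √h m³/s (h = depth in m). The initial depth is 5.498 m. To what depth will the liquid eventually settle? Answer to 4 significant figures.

Level balance: A dh/dt = 0.01880 − 0.009957 √h. Setting dh/dt = 0:
Q_in = 0.009957 √h_ss ⇒ √h_ss = 0.01880/0.009957 = 1.88812.
h_ss = 1.88812² = 3.56499 m. (Since h₀ = 5.498 m > h_ss, the level will fall toward this value.)

3.565 m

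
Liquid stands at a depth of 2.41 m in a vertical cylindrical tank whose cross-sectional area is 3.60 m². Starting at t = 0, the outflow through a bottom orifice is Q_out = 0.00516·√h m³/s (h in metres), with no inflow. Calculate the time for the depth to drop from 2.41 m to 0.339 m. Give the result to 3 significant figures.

1350 s

A dh/dt = −Q_out = −0.00516 √h.
This is separable: 2 d(√h)/dt = −0.00516/A, so √h = √h₀ − (0.00516/(2A)) t.
t = 2A(√h₀ − √h)/0.00516 = 2·3.60·(√2.41 − √0.339)/0.00516
  = 7.2000 × (1.5524 − 0.58224) / 0.00516 = 1353.7 s.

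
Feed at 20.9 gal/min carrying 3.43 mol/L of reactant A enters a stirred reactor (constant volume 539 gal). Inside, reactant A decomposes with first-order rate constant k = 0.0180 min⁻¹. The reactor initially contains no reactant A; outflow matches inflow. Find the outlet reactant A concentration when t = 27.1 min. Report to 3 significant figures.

Species balance: V dC/dt = Q C_in − Q C − k V C.
dC/dt = (Q/V) C_in − (Q/V + k) C; effective rate a = Q/V + k = 0.038776 + 0.0180 = 0.056776 min⁻¹.
C_ss = Q C_in/(Q + kV) = 2.3426 mol/L; C(t) = C_ss + (C₀ − C_ss) e^(−a t).
C(27.1) = 2.3426 + (-2.3426)·e^(−0.056776·27.1) = 2.3426 + (-2.3426)·0.21468 = 1.8397 mol/L.

1.84 mol/L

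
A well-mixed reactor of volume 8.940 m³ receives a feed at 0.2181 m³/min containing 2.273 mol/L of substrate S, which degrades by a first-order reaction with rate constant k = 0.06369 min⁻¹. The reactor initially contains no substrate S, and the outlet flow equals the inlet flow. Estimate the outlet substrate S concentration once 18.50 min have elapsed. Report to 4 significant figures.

Accumulation = in − out − consumed: V dC/dt = Q C_in − Q C − k V C.
dC/dt = (Q/V) C_in − (Q/V + k) C; effective rate a = Q/V + k = 0.0243960 + 0.06369 = 0.0880860 min⁻¹.
C_ss = Q C_in/(Q + kV) = 0.629522 mol/L; C(t) = C_ss + (C₀ − C_ss) e^(−a t).
C(18.50) = 0.629522 + (-0.629522)·e^(−0.0880860·18.50) = 0.629522 + (-0.629522)·0.196010 = 0.506129 mol/L.

0.5061 mol/L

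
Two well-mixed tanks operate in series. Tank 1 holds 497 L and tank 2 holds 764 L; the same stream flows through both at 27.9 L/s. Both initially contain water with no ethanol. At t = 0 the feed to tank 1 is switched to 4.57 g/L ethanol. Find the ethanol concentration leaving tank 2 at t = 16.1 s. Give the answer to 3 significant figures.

Time constants: τᵢ = Vᵢ/Q for each well-mixed tank.
τ₁ = 497/27.9 = 17.814 s; τ₂ = 764/27.9 = 27.384 s.
Tank 1: C₁ = C_in(1 − e^(−t/τ₁)). Tank 2 (τ₁ ≠ τ₂): C₂ = C_in[1 − (τ₁ e^(−t/τ₁) − τ₂ e^(−t/τ₂))/(τ₁ − τ₂)].
At t = 16.1: e^(−t/τ₁) = 0.40503, e^(−t/τ₂) = 0.55547.
C₂ = 4.57·[1 − (17.814·0.40503 − 27.384·0.55547)/(-9.5699)] = 4.57·0.16450 = 0.75176 g/L.

0.752 g/L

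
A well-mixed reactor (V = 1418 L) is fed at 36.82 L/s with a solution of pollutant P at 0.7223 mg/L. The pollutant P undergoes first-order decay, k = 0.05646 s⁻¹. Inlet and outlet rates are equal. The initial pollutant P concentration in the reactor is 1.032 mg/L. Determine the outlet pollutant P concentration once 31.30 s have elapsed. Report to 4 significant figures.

Accumulation = in − out − consumed: V dC/dt = Q C_in − Q C − k V C.
dC/dt = (Q/V) C_in − (Q/V + k) C; effective rate a = Q/V + k = 0.0259661 + 0.05646 = 0.0824261 s⁻¹.
C_ss = Q C_in/(Q + kV) = 0.227541 mg/L; C(t) = C_ss + (C₀ − C_ss) e^(−a t).
C(31.30) = 0.227541 + (0.804459)·e^(−0.0824261·31.30) = 0.227541 + (0.804459)·0.0757787 = 0.288502 mg/L.

0.2885 mg/L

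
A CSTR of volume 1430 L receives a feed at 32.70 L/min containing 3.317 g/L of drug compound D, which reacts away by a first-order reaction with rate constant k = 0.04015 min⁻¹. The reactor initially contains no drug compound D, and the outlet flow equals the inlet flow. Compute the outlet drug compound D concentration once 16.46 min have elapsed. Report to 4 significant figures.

0.7770 g/L

Accumulation = in − out − consumed: V dC/dt = Q C_in − Q C − k V C.
This is linear with rate a = Q/V + k = 0.0630171 min⁻¹.
C_ss = Q C_in/(Q + kV) = 1.20365 g/L; C(t) = C_ss + (C₀ − C_ss) e^(−a t).
C(16.46) = 1.20365 + (-1.20365)·e^(−0.0630171·16.46) = 1.20365 + (-1.20365)·0.354424 = 0.777045 g/L.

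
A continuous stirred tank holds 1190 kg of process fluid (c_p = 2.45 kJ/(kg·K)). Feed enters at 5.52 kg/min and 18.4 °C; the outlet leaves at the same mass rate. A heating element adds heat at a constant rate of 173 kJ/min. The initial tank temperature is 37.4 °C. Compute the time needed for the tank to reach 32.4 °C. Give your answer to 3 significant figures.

353 min

M c_p dT/dt = ṁ c_p (T_in − T) + Q̇.
τ = M/ṁ = 215.58 min; T_ss = T_in + Q̇/(ṁ c_p) = 31.192 °C.
T(t) = T_ss + (T₀ − T_ss) e^(−t/τ). Set T = 32.4:
e^(−t/τ) = (32.4 − 31.192)/(37.4 − 31.192) = 0.19458
t = −215.58 · ln(0.19458) = 352.89 min.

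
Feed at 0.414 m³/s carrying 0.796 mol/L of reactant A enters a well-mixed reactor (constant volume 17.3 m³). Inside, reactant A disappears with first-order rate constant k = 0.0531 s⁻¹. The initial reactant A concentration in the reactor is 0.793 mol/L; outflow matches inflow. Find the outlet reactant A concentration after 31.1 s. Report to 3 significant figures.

0.297 mol/L

Species balance: V dC/dt = Q C_in − Q C − k V C.
dC/dt = (Q/V) C_in − (Q/V + k) C; effective rate a = Q/V + k = 0.023931 + 0.0531 = 0.077031 s⁻¹.
C_ss = Q C_in/(Q + kV) = 0.24729 mol/L; C(t) = C_ss + (C₀ − C_ss) e^(−a t).
C(31.1) = 0.24729 + (0.54571)·e^(−0.077031·31.1) = 0.24729 + (0.54571)·0.091113 = 0.29701 mol/L.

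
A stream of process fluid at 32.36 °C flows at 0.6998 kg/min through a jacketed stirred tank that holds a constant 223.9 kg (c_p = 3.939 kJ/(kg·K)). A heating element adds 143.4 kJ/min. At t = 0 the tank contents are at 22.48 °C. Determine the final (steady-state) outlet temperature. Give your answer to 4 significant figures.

M c_p dT/dt = ṁ c_p (T_in − T) + Q̇.
At steady state dT/dt = 0 ⇒ T_ss = T_in + Q̇/(ṁ c_p) = 32.36 + 143.4/(0.6998·3.939) = 84.3823 °C.

84.38 °C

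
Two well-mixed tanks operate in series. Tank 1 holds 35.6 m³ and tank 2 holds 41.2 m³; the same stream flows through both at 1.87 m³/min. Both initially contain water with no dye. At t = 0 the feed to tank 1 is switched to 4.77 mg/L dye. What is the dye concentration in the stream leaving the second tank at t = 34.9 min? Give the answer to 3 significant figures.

Species balance on tank i: dCᵢ/dt = (Cᵢ₋₁ − Cᵢ)/τᵢ with τᵢ = Vᵢ/Q.
τ₁ = 35.6/1.87 = 19.037 min; τ₂ = 41.2/1.87 = 22.032 min.
Solving the cascade with C₁(0)=C₂(0)=0 gives C₂(t) = C_in[1 − (τ₁ e^(−t/τ₁) − τ₂ e^(−t/τ₂))/(τ₁ − τ₂)].
At t = 34.9: e^(−t/τ₁) = 0.15990, e^(−t/τ₂) = 0.20514.
C₂ = 4.77·[1 − (19.037·0.15990 − 22.032·0.20514)/(-2.9947)] = 4.77·0.50722 = 2.4195 mg/L.

2.42 mg/L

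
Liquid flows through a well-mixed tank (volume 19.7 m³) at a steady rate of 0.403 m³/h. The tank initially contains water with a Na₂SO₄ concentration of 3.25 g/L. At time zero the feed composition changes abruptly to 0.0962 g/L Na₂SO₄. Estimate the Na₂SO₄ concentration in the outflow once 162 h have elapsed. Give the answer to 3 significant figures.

Accumulation = in − out for the solute gives V dC/dt = Q(C_in − C).
Time constant τ = V/Q = 19.7/0.403 = 48.883 h.
This is linear first-order; C(t) = C_in + (C₀ − C_in) e^(−t/τ).
C(162) = 0.0962 + (3.25 − 0.0962)·e^(−162/48.883) = 0.0962 + (3.1538)·0.036370 = 0.21090 g/L.

0.211 g/L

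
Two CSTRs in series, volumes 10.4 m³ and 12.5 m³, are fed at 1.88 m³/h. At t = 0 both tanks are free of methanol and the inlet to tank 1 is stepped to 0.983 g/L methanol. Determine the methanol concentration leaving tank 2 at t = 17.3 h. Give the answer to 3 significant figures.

Each tank obeys Vᵢ dCᵢ/dt = Q(Cᵢ₋₁ − Cᵢ), so τᵢ = Vᵢ/Q.
τ₁ = 10.4/1.88 = 5.5319 h; τ₂ = 12.5/1.88 = 6.6489 h.
Tank 1: C₁ = C_in(1 − e^(−t/τ₁)). Tank 2 (τ₁ ≠ τ₂): C₂ = C_in[1 − (τ₁ e^(−t/τ₁) − τ₂ e^(−t/τ₂))/(τ₁ − τ₂)].
At t = 17.3: e^(−t/τ₁) = 0.043836, e^(−t/τ₂) = 0.074131.
C₂ = 0.983·[1 − (5.5319·0.043836 − 6.6489·0.074131)/(-1.1170)] = 0.983·0.77583 = 0.76265 g/L.

0.763 g/L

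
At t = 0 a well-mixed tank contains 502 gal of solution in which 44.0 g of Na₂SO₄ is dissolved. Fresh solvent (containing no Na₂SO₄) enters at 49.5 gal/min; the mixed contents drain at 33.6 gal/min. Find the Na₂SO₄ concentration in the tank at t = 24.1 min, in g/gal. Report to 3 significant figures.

0.0150 g/gal

Let m(t) be the amount of Na₂SO₄. Volume: V(t) = V₀ + (Q_in − Q_out) t = 502 + 15.900 t; V(24.1) = 885.19 gal.
No Na₂SO₄ enters, so dm/dt = −Q_out · (m/V).
dm/m = −Q_out dt/(V₀ + 15.900 t); integrating gives ln(m/m₀) = −(Q_out/(Q_in−Q_out)) ln(V/V₀).
m = m₀ (V₀/V)^(Q_out/(Q_in−Q_out)) = 44.0 × (502/885.19)^(2.1132) = 13.271 g.
C = m/V = 13.271/885.19 = 0.014992 g/gal.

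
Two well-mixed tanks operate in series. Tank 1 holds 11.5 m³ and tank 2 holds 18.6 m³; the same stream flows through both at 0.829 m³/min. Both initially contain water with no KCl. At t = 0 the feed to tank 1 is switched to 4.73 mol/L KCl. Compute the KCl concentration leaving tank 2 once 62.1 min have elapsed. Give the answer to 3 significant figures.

4.04 mol/L

Species balance on tank i: dCᵢ/dt = (Cᵢ₋₁ − Cᵢ)/τᵢ with τᵢ = Vᵢ/Q.
τ₁ = 11.5/0.829 = 13.872 min; τ₂ = 18.6/0.829 = 22.437 min.
Tank 1: C₁ = C_in(1 − e^(−t/τ₁)). Tank 2 (τ₁ ≠ τ₂): C₂ = C_in[1 − (τ₁ e^(−t/τ₁) − τ₂ e^(−t/τ₂))/(τ₁ − τ₂)].
At t = 62.1: e^(−t/τ₁) = 0.011372, e^(−t/τ₂) = 0.062801.
C₂ = 4.73·[1 − (13.872·0.011372 − 22.437·0.062801)/(-8.5645)] = 4.73·0.85390 = 4.0389 mol/L.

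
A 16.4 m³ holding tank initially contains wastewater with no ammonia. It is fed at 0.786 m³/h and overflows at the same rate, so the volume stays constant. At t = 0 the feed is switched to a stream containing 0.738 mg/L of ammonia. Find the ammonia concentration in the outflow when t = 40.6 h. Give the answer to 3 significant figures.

0.633 mg/L

Transient balance on the dissolved component: V dC/dt = Q(C_in − C).
Rewrite as dC/dt + C/τ = C_in/τ, τ = V/Q = 20.865 h.
C approaches C_in exponentially: C(t) = C_in + (C₀ − C_in) e^(−t/τ).
C(40.6) = 0.738 + (0 − 0.738)·e^(−40.6/20.865) = 0.738 + (-0.73800)·0.14287 = 0.63256 mg/L.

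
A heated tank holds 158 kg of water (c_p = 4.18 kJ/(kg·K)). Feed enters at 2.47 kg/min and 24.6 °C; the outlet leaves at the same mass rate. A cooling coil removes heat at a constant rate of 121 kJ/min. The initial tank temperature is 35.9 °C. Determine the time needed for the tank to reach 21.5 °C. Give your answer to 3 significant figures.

Heat balance on the well-mixed liquid: M c_p dT/dt = ṁ c_p (T_in − T) − 121.
τ = M/ṁ = 63.968 min; T_ss = T_in − Q̇/(ṁ c_p) = 12.880 °C.
T(t) = T_ss + (T₀ − T_ss) e^(−t/τ). Set T = 21.5:
e^(−t/τ) = (21.5 − 12.880)/(35.9 − 12.880) = 0.37445
t = −63.968 · ln(0.37445) = 62.836 min.

62.8 min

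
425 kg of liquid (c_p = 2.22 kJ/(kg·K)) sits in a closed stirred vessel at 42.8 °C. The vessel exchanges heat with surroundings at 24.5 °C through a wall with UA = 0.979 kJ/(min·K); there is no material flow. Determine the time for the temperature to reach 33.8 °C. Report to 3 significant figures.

M c_p dT/dt = −UA(T − T_amb).
τ = M c_p/UA = 963.74 min; T_ss = T_amb = 24.500 °C.
T(t) = T_ss + (T₀ − T_ss)e^(−t/τ); set T = 33.8:
t = −τ ln[(T − T_ss)/(T₀ − T_ss)] = −963.74 · ln(0.50820) = 652.34 min.

652 min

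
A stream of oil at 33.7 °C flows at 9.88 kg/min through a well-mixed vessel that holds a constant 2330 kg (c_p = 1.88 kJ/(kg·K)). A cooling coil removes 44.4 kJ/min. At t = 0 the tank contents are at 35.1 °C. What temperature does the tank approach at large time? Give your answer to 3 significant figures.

M c_p dT/dt = ṁ c_p (T_in − T) − Q̇.
At steady state dT/dt = 0 ⇒ T_ss = T_in − Q̇/(ṁ c_p) = 33.7 − 44.4/(9.88·1.88) = 31.310 °C.

31.3 °C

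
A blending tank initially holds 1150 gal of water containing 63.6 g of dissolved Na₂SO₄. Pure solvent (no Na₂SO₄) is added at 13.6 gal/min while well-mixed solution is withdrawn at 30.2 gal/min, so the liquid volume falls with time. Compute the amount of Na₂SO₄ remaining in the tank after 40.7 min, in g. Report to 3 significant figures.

12.7 g

Total volume: dV/dt = Q_in − Q_out = -16.600 gal/min, so V(t) = 1150 − 16.600 t and V(40.7) = 474.38 gal.
Solute balance: dm/dt = 0 − Q_out C = −Q_out m/V(t).
dm/m = −Q_out dt/(V₀ − 16.600 t); integrating gives ln(m/m₀) = −(Q_out/(Q_in−Q_out)) ln(V/V₀).
m = m₀ (V₀/V)^(Q_out/(Q_in−Q_out)) = 63.6 × (1150/474.38)^(-1.8193) = 12.700 g.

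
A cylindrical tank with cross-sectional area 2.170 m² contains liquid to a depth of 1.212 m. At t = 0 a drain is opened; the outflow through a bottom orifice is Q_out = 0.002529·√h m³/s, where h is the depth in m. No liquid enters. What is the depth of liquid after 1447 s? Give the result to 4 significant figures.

0.06642 m

Volume balance on the tank: A dh/dt = −0.002529 √h.
∫ h^(−1/2) dh = −(0.002529/A) ∫ dt, giving 2√h = 2√h₀ − (0.002529/A) t.
√h = √1.212 − 0.002529·1447/(2·2.170) = 1.10091 − 0.843194 = 0.257714.
h = 0.257714² = 0.0664168 m.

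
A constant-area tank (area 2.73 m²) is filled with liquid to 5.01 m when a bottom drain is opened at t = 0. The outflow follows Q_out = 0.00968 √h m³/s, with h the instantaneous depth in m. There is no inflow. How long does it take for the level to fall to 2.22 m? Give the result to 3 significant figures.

422 s

A dh/dt = −Q_out = −0.00968 √h.
Separate and integrate: 2(√h − √h₀) = −(0.00968/A) t.
t = 2A(√h₀ − √h)/0.00968 = 2·2.73·(√5.01 − √2.22)/0.00968
  = 5.4600 × (2.2383 − 1.4900) / 0.00968 = 422.10 s.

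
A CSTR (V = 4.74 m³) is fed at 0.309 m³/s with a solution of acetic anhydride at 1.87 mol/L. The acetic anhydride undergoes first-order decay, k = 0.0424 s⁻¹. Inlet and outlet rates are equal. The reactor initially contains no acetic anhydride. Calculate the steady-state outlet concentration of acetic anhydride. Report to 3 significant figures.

1.13 mol/L

Species balance: V dC/dt = Q C_in − Q C − k V C.
At steady state: 0 = Q C_in − (Q + kV) C_ss, so C_ss = Q C_in/(Q + kV).
C_ss = 0.309·1.87/(0.309 + 0.0424·4.74) = 0.57783/0.50998 = 1.1331 mol/L.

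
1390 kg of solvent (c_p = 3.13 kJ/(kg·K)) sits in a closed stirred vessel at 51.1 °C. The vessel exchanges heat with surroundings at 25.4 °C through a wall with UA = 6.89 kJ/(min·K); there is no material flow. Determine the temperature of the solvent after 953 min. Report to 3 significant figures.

M c_p dT/dt = −UA(T − T_amb).
dT/dt = (T_ss − T)/τ with T_ss = T_amb = 25.400 °C, τ = M c_p/UA = 1390·3.13/6.89 = 631.45 min.
T approaches T_ss exponentially: T(t) = T_ss + (T₀ − T_ss) e^(−t/τ).
T(953) = 25.400 + (25.700)·0.22108 = 31.082 °C.

31.1 °C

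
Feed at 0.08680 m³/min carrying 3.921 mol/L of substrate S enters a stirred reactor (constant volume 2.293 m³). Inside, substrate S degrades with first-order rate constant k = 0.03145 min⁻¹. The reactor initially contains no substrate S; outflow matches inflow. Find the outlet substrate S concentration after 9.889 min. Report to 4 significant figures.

Accumulation = in − out − consumed: V dC/dt = Q C_in − Q C − k V C.
dC/dt = (Q/V) C_in − (Q/V + k) C; effective rate a = Q/V + k = 0.0378543 + 0.03145 = 0.0693043 min⁻¹.
C_ss = Q C_in/(Q + kV) = 2.14167 mol/L; C(t) = C_ss + (C₀ − C_ss) e^(−a t).
C(9.889) = 2.14167 + (-2.14167)·e^(−0.0693043·9.889) = 2.14167 + (-2.14167)·0.503914 = 1.06245 mol/L.

1.062 mol/L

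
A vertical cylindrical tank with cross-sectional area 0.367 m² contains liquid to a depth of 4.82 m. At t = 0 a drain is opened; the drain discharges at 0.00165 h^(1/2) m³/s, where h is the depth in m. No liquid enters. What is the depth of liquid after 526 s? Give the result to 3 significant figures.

1.03 m

A dh/dt = −Q_out = −0.00165 √h.
Separate and integrate: 2(√h − √h₀) = −(0.00165/A) t.
√h = √4.82 − 0.00165·526/(2·0.367) = 2.1954 − 1.1824 = 1.0130.
h = 1.0130² = 1.0262 m.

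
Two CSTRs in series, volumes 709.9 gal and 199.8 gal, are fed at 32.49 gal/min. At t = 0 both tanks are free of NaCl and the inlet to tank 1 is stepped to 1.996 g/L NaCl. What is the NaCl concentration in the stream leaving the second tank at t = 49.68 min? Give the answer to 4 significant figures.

Species balance on tank i: dCᵢ/dt = (Cᵢ₋₁ − Cᵢ)/τᵢ with τᵢ = Vᵢ/Q.
τ₁ = 709.9/32.49 = 21.8498 min; τ₂ = 199.8/32.49 = 6.14958 min.
Tank 1: C₁ = C_in(1 − e^(−t/τ₁)). Tank 2 (τ₁ ≠ τ₂): C₂ = C_in[1 − (τ₁ e^(−t/τ₁) − τ₂ e^(−t/τ₂))/(τ₁ − τ₂)].
At t = 49.68: e^(−t/τ₁) = 0.102930, e^(−t/τ₂) = 0.000310107.
C₂ = 1.996·[1 − (21.8498·0.102930 − 6.14958·0.000310107)/(15.7002)] = 1.996·0.856875 = 1.71032 g/L.

1.710 g/L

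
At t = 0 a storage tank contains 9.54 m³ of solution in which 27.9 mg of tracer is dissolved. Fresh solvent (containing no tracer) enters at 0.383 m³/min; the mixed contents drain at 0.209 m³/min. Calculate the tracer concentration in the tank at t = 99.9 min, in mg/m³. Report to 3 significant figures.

0.298 mg/m³

Let m(t) be the amount of tracer. Volume: V(t) = V₀ + (Q_in − Q_out) t = 9.54 + 0.17400 t; V(99.9) = 26.923 m³.
No tracer enters, so dm/dt = −Q_out · (m/V).
dm/m = −Q_out dt/(V₀ + 0.17400 t); integrating gives ln(m/m₀) = −(Q_out/(Q_in−Q_out)) ln(V/V₀).
m = m₀ (V₀/V)^(Q_out/(Q_in−Q_out)) = 27.9 × (9.54/26.923)^(1.2011) = 8.0242 mg.
C = m/V = 8.0242/26.923 = 0.29805 mg/m³.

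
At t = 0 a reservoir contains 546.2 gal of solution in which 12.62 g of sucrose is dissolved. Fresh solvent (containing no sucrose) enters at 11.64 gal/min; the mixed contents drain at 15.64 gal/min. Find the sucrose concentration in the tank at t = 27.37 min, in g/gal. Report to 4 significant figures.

Total volume: dV/dt = Q_in − Q_out = -4.00000 gal/min, so V(t) = 546.2 − 4.00000 t and V(27.37) = 436.720 gal.
Solute balance: dm/dt = 0 − Q_out C = −Q_out m/V(t).
Separate: dm/m = −Q_out dt/V(t) ⇒ ln(m/m₀) = −(Q_out/(Q_in−Q_out)) ln(V/V₀).
m = m₀ (V₀/V)^(Q_out/(Q_in−Q_out)) = 12.62 × (546.2/436.720)^(-3.91000) = 5.26270 g.
C = m/V = 5.26270/436.720 = 0.0120505 g/gal.

0.01205 g/gal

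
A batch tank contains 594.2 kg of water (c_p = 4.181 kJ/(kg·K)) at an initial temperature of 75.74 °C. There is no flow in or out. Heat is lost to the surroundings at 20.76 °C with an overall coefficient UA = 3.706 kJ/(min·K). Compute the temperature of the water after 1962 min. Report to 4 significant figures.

23.71 °C

First-law balance (no shaft work): M c_p dT/dt = −UA(T − T_amb).
dT/dt = (T_ss − T)/τ with T_ss = T_amb = 20.7600 °C, τ = M c_p/UA = 594.2·4.181/3.706 = 670.359 min.
Integrating: T(t) = T_ss + (T₀ − T_ss) e^(−t/τ).
T(1962) = 20.7600 + (54.9800)·0.0535687 = 23.7052 °C.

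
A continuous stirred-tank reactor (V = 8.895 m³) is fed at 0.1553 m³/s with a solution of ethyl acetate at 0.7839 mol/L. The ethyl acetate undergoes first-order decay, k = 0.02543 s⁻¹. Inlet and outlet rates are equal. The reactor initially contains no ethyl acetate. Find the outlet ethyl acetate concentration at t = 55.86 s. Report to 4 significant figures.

Species balance: V dC/dt = Q C_in − Q C − k V C.
This is linear with rate a = Q/V + k = 0.0428892 s⁻¹.
C_ss = Q C_in/(Q + kV) = 0.319108 mol/L; C(t) = C_ss + (C₀ − C_ss) e^(−a t).
C(55.86) = 0.319108 + (-0.319108)·e^(−0.0428892·55.86) = 0.319108 + (-0.319108)·0.0911004 = 0.290037 mol/L.

0.2900 mol/L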